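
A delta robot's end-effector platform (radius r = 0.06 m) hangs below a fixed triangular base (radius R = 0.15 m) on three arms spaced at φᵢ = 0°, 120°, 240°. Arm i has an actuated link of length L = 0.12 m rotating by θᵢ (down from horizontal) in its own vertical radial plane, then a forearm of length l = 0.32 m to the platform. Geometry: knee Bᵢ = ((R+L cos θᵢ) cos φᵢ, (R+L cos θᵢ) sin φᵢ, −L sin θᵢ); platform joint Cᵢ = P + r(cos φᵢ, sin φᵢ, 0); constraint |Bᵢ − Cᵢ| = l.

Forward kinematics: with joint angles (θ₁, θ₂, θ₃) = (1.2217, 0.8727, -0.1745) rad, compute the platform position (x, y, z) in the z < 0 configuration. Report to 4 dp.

(-0.1139, -0.1048, -0.2900)

φ1=0.0°: virtual centre (0.1310, 0.0000, -0.1128), radius l
arm 2 at φ=120.0°: e+L cos θ2 = 0.1671;  O2 = (-0.0836, 0.1447, -0.0919)
φ3=240.0°: virtual centre (-0.1041, -0.1803, 0.0208), radius l
eliminate P² terms by subtracting sphere 1 from 2 and 3
[-0.4292 0.2895 0.0417]·P = 0.0065;  [-0.4703 -0.3606 0.2672]·P = 0.0139
det = 0.2909;  x = -0.0219+0.3175z,  y = -0.0100+0.3269z
sphere 1 gives Az²+Bz+C=0 with A=1.2077, B=0.1219, C=-0.0662;  B²−4AC=0.3347;  roots -0.2900, 0.1890;  negative root z = -0.2900
x = -0.1139, y = -0.1048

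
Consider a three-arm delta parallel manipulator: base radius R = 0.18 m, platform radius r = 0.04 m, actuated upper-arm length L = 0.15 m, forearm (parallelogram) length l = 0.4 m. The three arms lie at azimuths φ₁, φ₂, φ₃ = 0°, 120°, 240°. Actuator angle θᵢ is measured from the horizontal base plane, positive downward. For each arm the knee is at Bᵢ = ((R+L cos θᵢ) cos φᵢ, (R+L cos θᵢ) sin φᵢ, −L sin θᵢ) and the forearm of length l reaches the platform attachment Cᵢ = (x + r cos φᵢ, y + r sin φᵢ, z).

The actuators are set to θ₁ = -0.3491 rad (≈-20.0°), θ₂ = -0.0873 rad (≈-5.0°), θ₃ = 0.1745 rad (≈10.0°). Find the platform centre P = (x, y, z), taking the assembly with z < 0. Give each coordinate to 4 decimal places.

(0.0331, 0.0210, -0.2620)

S1 = (0.2810·cos0.0°, 0.2810·sin0.0°, 0.0513) = (0.2810, 0.0000, 0.0513)
arm 2 at φ=120.0°: (R−r)+L cos θ2 = 0.2894;  S2 = (-0.1447, 0.2507, 0.0131)
S3 = (0.2877·cos240.0°, 0.2877·sin240.0°, -0.0260) = (-0.1439, -0.2492, -0.0260)
|S₂|²−|S₁|² = 0.0024;  |S₃|²−|S₁|² = 0.0019
[-0.8513 0.5013 -0.0765]·P = 0.0024;  [-0.8496 -0.4983 -0.1547]·P = 0.0019
Cramer: x(z) = -0.0025-0.1360z;  y(z) = 0.0005-0.0785z
sphere 1 gives Az²+Bz+C=0 with A=1.0247, B=-0.0256, C=-0.0770;  B²−4AC=0.3163;  roots -0.2620, 0.2869;  negative root z = -0.2620
x = 0.0331, y = 0.0210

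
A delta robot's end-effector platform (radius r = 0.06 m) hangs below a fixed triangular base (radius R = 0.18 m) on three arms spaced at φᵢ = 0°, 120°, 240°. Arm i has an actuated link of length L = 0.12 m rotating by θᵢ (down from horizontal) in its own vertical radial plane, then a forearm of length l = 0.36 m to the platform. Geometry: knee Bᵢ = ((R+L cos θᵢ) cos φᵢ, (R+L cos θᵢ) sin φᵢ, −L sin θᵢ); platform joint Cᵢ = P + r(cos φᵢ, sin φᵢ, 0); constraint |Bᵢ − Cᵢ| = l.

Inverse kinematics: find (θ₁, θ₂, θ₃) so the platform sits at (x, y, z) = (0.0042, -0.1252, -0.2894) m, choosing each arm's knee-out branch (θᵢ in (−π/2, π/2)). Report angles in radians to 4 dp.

arm 1 (φ=0.0°): x'=0.0042, y'=-0.1252
  A cos θ + B sin θ = C:  0.1158·cos θ + -0.2894·sin θ = 0.0098
  γ=atan2(-0.2894,0.1158)=-1.1902;  ψ=arccos(0.0316)=1.5392;  θ1=γ+ψ≈0.3490
arm 2 (φ=120.0°): x'=-0.1105, y'=0.0590
  A=0.2305, B=-0.2894, C=(l²−L²−A²−y'²−z²)/(2L)=-0.1049
  √(A²+B²)=0.3700;  θ2 = -0.8982+1.8582 ≈ 0.9601
φ3=240.0° → target in arm frame (0.1063, 0.0662)
  e−x'=0.0137;  (l²−L²−(e−x')²−y'²−z²)/2L = 0.1120
  γ=atan2(-0.2894,0.0137)=-1.5236;  ψ=arccos(0.3865)=1.1740;  θ3=γ+ψ≈-0.3496

θ₁ = 0.3490, θ₂ = 0.9601, θ₃ = -0.3496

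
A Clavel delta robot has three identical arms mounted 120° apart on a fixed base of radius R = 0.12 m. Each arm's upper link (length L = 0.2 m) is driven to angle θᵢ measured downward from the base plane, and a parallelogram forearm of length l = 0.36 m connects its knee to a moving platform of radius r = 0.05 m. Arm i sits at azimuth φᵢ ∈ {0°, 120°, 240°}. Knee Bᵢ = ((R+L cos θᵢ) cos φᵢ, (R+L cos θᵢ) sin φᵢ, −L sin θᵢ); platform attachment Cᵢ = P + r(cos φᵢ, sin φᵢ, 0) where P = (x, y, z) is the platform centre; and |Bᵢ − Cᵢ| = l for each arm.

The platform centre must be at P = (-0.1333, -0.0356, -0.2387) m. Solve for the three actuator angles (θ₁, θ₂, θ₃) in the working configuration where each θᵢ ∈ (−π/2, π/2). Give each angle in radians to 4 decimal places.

rotate P by −φ1: (-0.1333, -0.0356, -0.2387)
  A=0.2033, B=-0.2387, C=(l²−L²−A²−y'²−z²)/(2L)=-0.0249
  γ=atan2(-0.2387,0.2033)=-0.8653;  ψ=arccos(-0.0795)=1.6504;  θ1=γ+ψ≈0.7851
rotate P by −φ2: (0.0358, 0.1332, -0.2387)
  A=0.0342, B=-0.2387, C=(l²−L²−A²−y'²−z²)/(2L)=0.0343
  √(A²+B²)=0.2411;  θ2 = -1.4286+1.4283 ≈ -0.0003
arm 3 (φ=240.0°): x'=0.0975, y'=-0.0976
  A cos θ + B sin θ = C:  -0.0275·cos θ + -0.2387·sin θ = 0.0558
  θ3 = atan2(B,A) + arccos(C/0.2403) = -0.3491

θ₁ = 0.7851, θ₂ = -0.0003, θ₃ = -0.3491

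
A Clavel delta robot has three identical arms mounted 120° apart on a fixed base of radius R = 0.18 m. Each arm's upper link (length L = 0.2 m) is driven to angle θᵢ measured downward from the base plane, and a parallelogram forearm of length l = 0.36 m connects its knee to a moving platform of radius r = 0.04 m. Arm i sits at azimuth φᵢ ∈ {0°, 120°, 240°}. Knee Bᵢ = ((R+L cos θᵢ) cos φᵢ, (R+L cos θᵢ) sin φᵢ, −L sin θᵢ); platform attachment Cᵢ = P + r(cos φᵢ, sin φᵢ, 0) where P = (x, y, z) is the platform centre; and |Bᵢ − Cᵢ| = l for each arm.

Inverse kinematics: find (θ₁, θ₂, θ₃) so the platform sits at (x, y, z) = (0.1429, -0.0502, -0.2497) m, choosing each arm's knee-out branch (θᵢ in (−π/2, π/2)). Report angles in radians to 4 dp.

arm 1 (φ=0.0°): x'=0.1429, y'=-0.0502
  A=-0.0029, B=-0.2497, C=(l²−L²−A²−y'²−z²)/(2L)=0.0618
  θ1 = atan2(B,A) + arccos(C/0.2497) = -0.2617
rotate P by −φ2: (-0.1149, -0.0987, -0.2497)
  A=0.2549, B=-0.2497, C=(l²−L²−A²−y'²−z²)/(2L)=-0.1187
  γ=atan2(-0.2497,0.2549)=-0.7750;  ψ=arccos(-0.3326)=1.9098;  θ2=γ+ψ≈1.1348
φ3=240.0° → target in arm frame (-0.0280, 0.1489)
  e−x'=0.1680;  (l²−L²−(e−x')²−y'²−z²)/2L = -0.0578
  √(A²+B²)=0.3009;  θ3 = -0.9786+1.7641 ≈ 0.7855

θ₁ = -0.2617, θ₂ = 1.1348, θ₃ = 0.7855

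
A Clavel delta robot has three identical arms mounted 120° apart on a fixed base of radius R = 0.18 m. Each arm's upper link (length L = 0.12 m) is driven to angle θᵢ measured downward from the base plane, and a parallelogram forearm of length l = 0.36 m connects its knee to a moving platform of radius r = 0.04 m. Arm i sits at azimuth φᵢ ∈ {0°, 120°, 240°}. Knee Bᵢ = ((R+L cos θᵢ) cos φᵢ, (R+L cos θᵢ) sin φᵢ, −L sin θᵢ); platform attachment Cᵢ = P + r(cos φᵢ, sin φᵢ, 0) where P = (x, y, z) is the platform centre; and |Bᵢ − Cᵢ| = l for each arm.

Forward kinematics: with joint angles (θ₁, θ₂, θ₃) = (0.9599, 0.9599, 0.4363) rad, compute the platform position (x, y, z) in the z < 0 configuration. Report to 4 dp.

(-0.0322, -0.0557, -0.3599)

S1 = (0.2088·cos0.0°, 0.2088·sin0.0°, -0.0983) = (0.2088, 0.0000, -0.0983)
S2 = (0.2088·cos120.0°, 0.2088·sin120.0°, -0.0983) = (-0.1044, 0.1809, -0.0983)
S3 = (0.2488·cos240.0°, 0.2488·sin240.0°, -0.0507) = (-0.1244, -0.2154, -0.0507)
eliminate P² terms by subtracting sphere 1 from 2 and 3
plane₁₂: -0.6265x+0.3617y+0.0000z = 0.0000
det = 0.5110;  x = -0.0079+0.0674z,  y = -0.0137+0.1167z
into |P−S₁|² = l²: 1.0182z² + 0.1642z + -0.0728 = 0;  Δ = 0.3233;  z = -0.3599 or 0.1986 → z<0 root = -0.3599
x = -0.0322, y = -0.0557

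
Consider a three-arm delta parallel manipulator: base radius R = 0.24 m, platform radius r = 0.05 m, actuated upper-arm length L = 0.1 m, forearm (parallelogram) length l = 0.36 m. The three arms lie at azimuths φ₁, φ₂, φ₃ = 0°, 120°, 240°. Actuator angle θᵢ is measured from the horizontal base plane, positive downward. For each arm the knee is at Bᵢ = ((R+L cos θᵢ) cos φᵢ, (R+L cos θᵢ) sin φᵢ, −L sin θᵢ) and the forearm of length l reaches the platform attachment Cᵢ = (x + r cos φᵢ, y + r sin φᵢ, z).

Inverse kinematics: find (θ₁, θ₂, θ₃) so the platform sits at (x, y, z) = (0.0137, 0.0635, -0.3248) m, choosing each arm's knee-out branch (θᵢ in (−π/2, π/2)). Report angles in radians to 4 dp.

arm 1 (φ=0.0°): x'=0.0137, y'=0.0635
  A=0.1763, B=-0.3248, C=(l²−L²−A²−y'²−z²)/(2L)=-0.1050
  √(A²+B²)=0.3696;  θ1 = -1.0735+1.8590 ≈ 0.7855
rotate P by −φ2: (0.0481, -0.0436, -0.3248)
  A cos θ + B sin θ = C:  0.1419·cos θ + -0.3248·sin θ = -0.0396
  √(A²+B²)=0.3544;  θ2 = -1.1590+1.6828 ≈ 0.5238
rotate P by −φ3: (-0.0618, -0.0199, -0.3248)
  A cos θ + B sin θ = C:  0.2518·cos θ + -0.3248·sin θ = -0.2486
  γ=atan2(-0.3248,0.2518)=-0.9113;  ψ=arccos(-0.6048)=2.2203;  θ3=γ+ψ≈1.3091

θ₁ = 0.7855, θ₂ = 0.5238, θ₃ = 1.3091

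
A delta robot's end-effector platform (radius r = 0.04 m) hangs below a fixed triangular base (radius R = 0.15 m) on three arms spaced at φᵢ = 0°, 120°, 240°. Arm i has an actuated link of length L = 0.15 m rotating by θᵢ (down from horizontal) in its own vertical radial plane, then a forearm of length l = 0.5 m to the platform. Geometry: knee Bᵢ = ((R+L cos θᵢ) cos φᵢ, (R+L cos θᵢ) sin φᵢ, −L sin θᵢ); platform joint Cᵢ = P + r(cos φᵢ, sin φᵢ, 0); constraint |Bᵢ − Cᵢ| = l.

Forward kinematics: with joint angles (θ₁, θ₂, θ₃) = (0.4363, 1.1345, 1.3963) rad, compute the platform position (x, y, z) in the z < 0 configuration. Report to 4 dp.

(0.1682, 0.0514, -0.5546)

arm 1 at φ=0.0°: (R−r)+L cos θ1 = 0.2459;  S1 = (0.2459, 0.0000, -0.0634)
φ2=120.0°: virtual centre (-0.0867, 0.1502, -0.1359), radius l
S3 = (0.1360·cos240.0°, 0.1360·sin240.0°, -0.1477) = (-0.0680, -0.1178, -0.1477)
subtract pairs → two planes through P
linear system: -0.6653x+0.3003y = -0.0160−-0.1451z; -0.6279x+-0.2356y = -0.0242−-0.1687z
det = 0.3453;  x = 0.0319+-0.2457z,  y = 0.0176+-0.0611z
sphere 1 gives Az²+Bz+C=0 with A=1.0641, B=0.2298, C=-0.1999;  B²−4AC=0.9035;  roots -0.5546, 0.3387;  negative root z = -0.5546
x = 0.1682, y = 0.0514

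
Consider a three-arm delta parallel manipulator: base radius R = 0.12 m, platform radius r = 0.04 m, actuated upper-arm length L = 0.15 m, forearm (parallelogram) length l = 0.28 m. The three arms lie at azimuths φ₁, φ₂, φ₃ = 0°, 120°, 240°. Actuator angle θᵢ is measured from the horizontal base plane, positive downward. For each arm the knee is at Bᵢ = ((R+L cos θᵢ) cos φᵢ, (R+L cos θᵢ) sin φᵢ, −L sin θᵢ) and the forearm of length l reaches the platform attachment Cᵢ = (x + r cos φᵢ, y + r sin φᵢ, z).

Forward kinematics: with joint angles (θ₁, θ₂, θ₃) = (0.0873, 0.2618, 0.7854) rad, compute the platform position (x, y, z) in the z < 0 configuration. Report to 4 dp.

(0.0477, 0.0528, -0.2194)

φ1=0.0°: virtual centre (0.2294, 0.0000, -0.0131), radius l
arm 2 at φ=120.0°: e+L cos θ2 = 0.2249;  S2 = (-0.1124, 0.1948, -0.0388)
arm 3 at φ=240.0°: e+L cos θ3 = 0.1861;  S3 = (-0.0930, -0.1611, -0.1061)
|S₂|²−|S₁|² = -0.0007;  |S₃|²−|S₁|² = -0.0069
plane₁₂: -0.6837x+0.3895y+-0.0515z = -0.0007
det = 0.4716;  x = 0.0062+-0.1888z,  y = 0.0091+-0.1992z
sphere 1 gives Az²+Bz+C=0 with A=1.0753, B=0.1068, C=-0.0283;  B²−4AC=0.1333;  roots -0.2194, 0.1201;  negative root z = -0.2194
x = 0.0477, y = 0.0528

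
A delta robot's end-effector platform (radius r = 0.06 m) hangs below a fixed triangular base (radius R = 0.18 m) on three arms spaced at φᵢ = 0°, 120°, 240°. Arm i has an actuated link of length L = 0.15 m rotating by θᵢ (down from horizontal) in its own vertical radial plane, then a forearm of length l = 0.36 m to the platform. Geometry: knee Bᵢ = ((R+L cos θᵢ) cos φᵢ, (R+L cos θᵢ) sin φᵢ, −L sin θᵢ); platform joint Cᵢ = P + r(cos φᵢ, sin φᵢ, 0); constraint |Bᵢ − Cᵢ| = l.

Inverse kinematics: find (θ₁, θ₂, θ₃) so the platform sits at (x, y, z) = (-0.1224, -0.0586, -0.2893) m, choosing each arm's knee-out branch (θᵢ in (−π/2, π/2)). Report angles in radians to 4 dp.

arm 1 (φ=0.0°): x'=-0.1224, y'=-0.0586
  A cos θ + B sin θ = C:  0.2424·cos θ + -0.2893·sin θ = -0.1293
  θ1 = atan2(B,A) + arccos(C/0.3774) = 1.0470
rotate P by −φ2: (0.0105, 0.1353, -0.2893)
  A cos θ + B sin θ = C:  0.1095·cos θ + -0.2893·sin θ = -0.0230
  θ2 = atan2(B,A) + arccos(C/0.3093) = 0.4364
arm 3 (φ=240.0°): x'=0.1119, y'=-0.0767
  A cos θ + B sin θ = C:  0.0081·cos θ + -0.2893·sin θ = 0.0582
  γ=atan2(-0.2893,0.0081)=-1.5430;  ψ=arccos(0.2011)=1.3683;  θ3=γ+ψ≈-0.1746

θ₁ = 1.0470, θ₂ = 0.4364, θ₃ = -0.1746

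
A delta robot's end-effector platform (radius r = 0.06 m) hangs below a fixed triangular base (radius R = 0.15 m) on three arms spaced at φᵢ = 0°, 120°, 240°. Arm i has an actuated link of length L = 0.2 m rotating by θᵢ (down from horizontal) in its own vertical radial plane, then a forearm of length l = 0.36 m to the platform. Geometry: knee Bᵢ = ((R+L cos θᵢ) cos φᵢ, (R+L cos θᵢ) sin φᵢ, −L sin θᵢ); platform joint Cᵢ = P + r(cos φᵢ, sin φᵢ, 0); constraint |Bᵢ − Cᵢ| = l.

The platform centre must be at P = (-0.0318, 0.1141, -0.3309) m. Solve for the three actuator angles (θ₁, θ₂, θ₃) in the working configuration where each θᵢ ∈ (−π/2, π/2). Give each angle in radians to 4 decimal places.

θ₁ = 0.6981, θ₂ = 0.0872, θ₃ = 0.8728

arm 1 (φ=0.0°): x'=-0.0318, y'=0.1141
  A cos θ + B sin θ = C:  0.1218·cos θ + -0.3309·sin θ = -0.1194
  √(A²+B²)=0.3526;  θ1 = -1.2181+1.9162 ≈ 0.6981
rotate P by −φ2: (0.1147, -0.0295, -0.3309)
  e−x'=-0.0247;  (l²−L²−(e−x')²−y'²−z²)/2L = -0.0534
  γ=atan2(-0.3309,-0.0247)=-1.6453;  ψ=arccos(-0.1611)=1.7326;  θ2=γ+ψ≈0.0872
arm 3 (φ=240.0°): x'=-0.0829, y'=-0.0846
  A cos θ + B sin θ = C:  0.1729·cos θ + -0.3309·sin θ = -0.1424
  γ=atan2(-0.3309,0.1729)=-1.0893;  ψ=arccos(-0.3813)=1.9620;  θ3=γ+ψ≈0.8728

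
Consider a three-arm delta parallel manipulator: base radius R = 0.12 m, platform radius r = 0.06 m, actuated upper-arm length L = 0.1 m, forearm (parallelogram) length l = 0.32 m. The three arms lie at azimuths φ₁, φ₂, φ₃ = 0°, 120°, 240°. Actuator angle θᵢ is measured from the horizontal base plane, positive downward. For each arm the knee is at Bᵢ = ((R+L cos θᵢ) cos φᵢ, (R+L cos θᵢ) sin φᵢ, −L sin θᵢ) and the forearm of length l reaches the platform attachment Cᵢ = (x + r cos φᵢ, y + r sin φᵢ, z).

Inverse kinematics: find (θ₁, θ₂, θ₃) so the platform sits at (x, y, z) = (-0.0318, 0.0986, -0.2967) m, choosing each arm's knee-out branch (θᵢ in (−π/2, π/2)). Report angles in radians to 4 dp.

θ₁ = 0.5238, θ₂ = -0.1749, θ₃ = 0.6981

φ1=0.0° → target in arm frame (-0.0318, 0.0986)
  A cos θ + B sin θ = C:  0.0918·cos θ + -0.2967·sin θ = -0.0689
  √(A²+B²)=0.3106;  θ1 = -1.2707+1.7945 ≈ 0.5238
φ2=120.0° → target in arm frame (0.1013, -0.0218)
  e−x'=-0.0413;  (l²−L²−(e−x')²−y'²−z²)/2L = 0.0110
  γ=atan2(-0.2967,-0.0413)=-1.7091;  ψ=arccos(0.0366)=1.5342;  θ2=γ+ψ≈-0.1749
φ3=240.0° → target in arm frame (-0.0695, -0.0768)
  e−x'=0.1295;  (l²−L²−(e−x')²−y'²−z²)/2L = -0.0915
  θ3 = atan2(B,A) + arccos(C/0.3237) = 0.6981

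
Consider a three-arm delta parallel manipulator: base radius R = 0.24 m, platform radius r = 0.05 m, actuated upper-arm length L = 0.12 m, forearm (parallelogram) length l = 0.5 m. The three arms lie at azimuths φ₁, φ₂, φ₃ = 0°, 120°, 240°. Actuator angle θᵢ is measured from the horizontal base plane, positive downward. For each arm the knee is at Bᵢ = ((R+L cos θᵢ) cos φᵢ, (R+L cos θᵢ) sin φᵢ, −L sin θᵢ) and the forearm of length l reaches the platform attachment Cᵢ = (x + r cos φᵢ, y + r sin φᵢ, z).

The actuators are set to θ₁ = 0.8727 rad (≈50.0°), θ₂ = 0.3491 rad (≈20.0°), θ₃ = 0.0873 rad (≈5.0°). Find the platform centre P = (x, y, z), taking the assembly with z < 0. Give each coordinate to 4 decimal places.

S1 = (0.2671·cos0.0°, 0.2671·sin0.0°, -0.0919) = (0.2671, 0.0000, -0.0919)
arm 2 at φ=120.0°: ρ2 = 0.3028;  S2 = (-0.1514, 0.2622, -0.0410)
φ3=240.0°: virtual centre (-0.1548, -0.2681, -0.0105), radius l
subtract pairs → two planes through P
linear system: -0.8370x+0.5244y = 0.0135−0.1018z; -0.8438x+-0.5361y = 0.0161−0.1629z
det = 0.8913;  x = -0.0176+0.1571z,  y = -0.0023+0.0567z
into |P−S₁|² = l²: 1.0279z² + 0.0941z + -0.1605 = 0;  Δ = 0.6686;  z = -0.4435 or 0.3520 → z<0 root = -0.4435
x = -0.0873, y = -0.0275

(-0.0873, -0.0275, -0.4435)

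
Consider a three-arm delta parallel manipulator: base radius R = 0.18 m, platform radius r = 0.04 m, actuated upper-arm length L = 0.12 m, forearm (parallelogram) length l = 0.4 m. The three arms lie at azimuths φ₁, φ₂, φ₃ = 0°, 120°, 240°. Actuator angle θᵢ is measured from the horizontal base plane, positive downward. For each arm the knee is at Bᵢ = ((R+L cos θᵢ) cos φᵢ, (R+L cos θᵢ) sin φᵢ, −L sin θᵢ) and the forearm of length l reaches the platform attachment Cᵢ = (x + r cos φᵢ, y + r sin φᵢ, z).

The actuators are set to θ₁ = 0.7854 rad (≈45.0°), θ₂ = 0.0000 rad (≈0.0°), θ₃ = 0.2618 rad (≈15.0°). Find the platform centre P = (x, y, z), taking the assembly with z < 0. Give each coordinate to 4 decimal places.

(-0.0801, 0.0247, -0.3425)

φ1=0.0°: virtual centre (0.2249, 0.0000, -0.0849), radius l
φ2=120.0°: virtual centre (-0.1300, 0.2252, 0.0000), radius l
arm 3 at φ=240.0°: ρ3 = 0.2559;  O3 = (-0.1280, -0.2216, -0.0311)
|O₂|²−|O₁|² = 0.0098;  |O₃|²−|O₁|² = 0.0087
plane₁₂: -0.7097x+0.4503y+0.1697z = 0.0098
det = 0.6323;  x = -0.0131+0.1956z,  y = 0.0012+-0.0686z
quadratic in z: (1.0430)z²+(0.0765)z+(-0.0962)=0, √Δ=0.6380 → z ∈ {-0.3425, 0.2692}; z = -0.3425 (taking z<0)
x = -0.0801, y = 0.0247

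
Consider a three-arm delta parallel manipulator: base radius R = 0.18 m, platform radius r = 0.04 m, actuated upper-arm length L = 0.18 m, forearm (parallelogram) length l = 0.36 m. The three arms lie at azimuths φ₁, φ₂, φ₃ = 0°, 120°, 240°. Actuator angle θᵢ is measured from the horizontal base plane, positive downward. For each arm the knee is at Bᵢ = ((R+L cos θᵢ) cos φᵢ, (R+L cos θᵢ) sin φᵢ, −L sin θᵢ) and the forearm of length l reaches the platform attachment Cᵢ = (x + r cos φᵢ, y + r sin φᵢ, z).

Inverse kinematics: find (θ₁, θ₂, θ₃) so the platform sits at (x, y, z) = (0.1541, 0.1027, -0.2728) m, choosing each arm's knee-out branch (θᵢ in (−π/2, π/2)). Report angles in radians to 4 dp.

θ₁ = -0.1743, θ₂ = 0.6980, θ₃ = 1.3963

φ1=0.0° → target in arm frame (0.1541, 0.1027)
  e−x'=-0.0141;  (l²−L²−(e−x')²−y'²−z²)/2L = 0.0334
  γ=atan2(-0.2728,-0.0141)=-1.6224;  ψ=arccos(0.1224)=1.4481;  θ1=γ+ψ≈-0.1743
φ2=120.0° → target in arm frame (0.0119, -0.1848)
  A cos θ + B sin θ = C:  0.1281·cos θ + -0.2728·sin θ = -0.0772
  θ2 = atan2(B,A) + arccos(C/0.3014) = 0.6980
arm 3 (φ=240.0°): x'=-0.1660, y'=0.0821
  A cos θ + B sin θ = C:  0.3060·cos θ + -0.2728·sin θ = -0.2155
  θ3 = atan2(B,A) + arccos(C/0.4099) = 1.3963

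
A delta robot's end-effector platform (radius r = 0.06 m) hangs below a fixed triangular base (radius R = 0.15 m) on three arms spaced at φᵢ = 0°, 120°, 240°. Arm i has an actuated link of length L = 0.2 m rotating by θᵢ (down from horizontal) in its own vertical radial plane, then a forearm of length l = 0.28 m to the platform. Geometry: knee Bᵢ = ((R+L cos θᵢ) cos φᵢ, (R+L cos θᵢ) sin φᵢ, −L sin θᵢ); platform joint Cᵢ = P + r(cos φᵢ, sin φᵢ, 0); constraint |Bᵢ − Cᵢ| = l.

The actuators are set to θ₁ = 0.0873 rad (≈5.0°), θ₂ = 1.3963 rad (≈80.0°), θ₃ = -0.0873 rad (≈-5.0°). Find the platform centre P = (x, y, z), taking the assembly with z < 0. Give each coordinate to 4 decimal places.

(0.0652, -0.1302, -0.1236)

S1 = (0.2892·cos0.0°, 0.2892·sin0.0°, -0.0174) = (0.2892, 0.0000, -0.0174)
arm 2 at φ=120.0°: e+L cos θ2 = 0.1247;  S2 = (-0.0624, 0.1080, -0.1970)
S3 = (0.2892·cos240.0°, 0.2892·sin240.0°, 0.0174) = (-0.1446, -0.2505, 0.0174)
subtract pairs → two planes through P
[-0.7032 0.2160 -0.3590]·P = -0.0296;  [-0.8677 -0.5010 0.0698]·P = 0.0000
Cramer: x(z) = 0.0275-0.3053z;  y(z) = -0.0476+0.6681z
into |P−S₁|² = l²: 1.5396z² + 0.1311z + -0.0073 = 0;  Δ = 0.0622;  z = -0.1236 or 0.0384 → z<0 root = -0.1236
x = 0.0652, y = -0.1302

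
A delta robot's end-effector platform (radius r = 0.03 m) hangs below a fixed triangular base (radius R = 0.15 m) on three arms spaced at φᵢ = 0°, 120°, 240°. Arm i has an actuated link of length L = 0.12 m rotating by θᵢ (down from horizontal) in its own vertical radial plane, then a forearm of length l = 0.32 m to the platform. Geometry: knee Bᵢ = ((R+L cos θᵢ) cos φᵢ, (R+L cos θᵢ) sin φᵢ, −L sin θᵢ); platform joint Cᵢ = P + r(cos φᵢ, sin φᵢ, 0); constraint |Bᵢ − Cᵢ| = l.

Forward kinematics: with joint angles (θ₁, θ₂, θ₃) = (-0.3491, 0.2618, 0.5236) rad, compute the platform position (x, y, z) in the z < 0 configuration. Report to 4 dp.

centre 1 = (0.2328·cos0.0°, 0.2328·sin0.0°, 0.0410) = (0.2328, 0.0000, 0.0410)
arm 2 at φ=120.0°: ρ2 = 0.2359;  centre 2 = (-0.1180, 0.2043, -0.0311)
centre 3 = (0.2239·cos240.0°, 0.2239·sin240.0°, -0.0600) = (-0.1120, -0.1939, -0.0600)
|centre ₂|²−|centre ₁|² = 0.0008;  |centre ₃|²−|centre ₁|² = -0.0021
linear system: -0.7014x+0.4086y = 0.0008−-0.1442z; -0.6894x+-0.3878y = -0.0021−-0.2021z
Cramer: x(z) = 0.0010-0.2501z;  y(z) = 0.0036-0.0764z
into |P−centre ₁|² = l²: 1.0684z² + 0.0333z + -0.0470 = 0;  Δ = 0.2020;  z = -0.2259 or 0.1948 → z<0 root = -0.2259
x = 0.0575, y = 0.0209

(0.0575, 0.0209, -0.2259)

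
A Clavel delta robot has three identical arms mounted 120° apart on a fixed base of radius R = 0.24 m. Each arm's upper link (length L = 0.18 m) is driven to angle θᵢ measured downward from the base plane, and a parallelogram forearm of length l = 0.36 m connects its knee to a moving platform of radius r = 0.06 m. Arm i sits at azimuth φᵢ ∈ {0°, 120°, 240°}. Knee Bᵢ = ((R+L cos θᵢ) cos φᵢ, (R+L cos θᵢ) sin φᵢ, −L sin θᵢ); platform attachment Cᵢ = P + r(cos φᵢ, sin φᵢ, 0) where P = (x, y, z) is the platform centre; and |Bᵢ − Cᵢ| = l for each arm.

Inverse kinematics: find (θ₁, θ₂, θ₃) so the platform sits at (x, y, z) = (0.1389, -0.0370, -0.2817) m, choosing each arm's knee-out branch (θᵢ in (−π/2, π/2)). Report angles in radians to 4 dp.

θ₁ = 0.0001, θ₂ = 1.3092, θ₃ = 1.0471

rotate P by −φ1: (0.1389, -0.0370, -0.2817)
  e−x'=0.0411;  (l²−L²−(e−x')²−y'²−z²)/2L = 0.0411
  γ=atan2(-0.2817,0.0411)=-1.4259;  ψ=arccos(0.1443)=1.4260;  θ1=γ+ψ≈0.0001
rotate P by −φ2: (-0.1015, -0.1018, -0.2817)
  A cos θ + B sin θ = C:  0.2815·cos θ + -0.2817·sin θ = -0.1993
  θ2 = atan2(B,A) + arccos(C/0.3982) = 1.3092
rotate P by −φ3: (-0.0374, 0.1388, -0.2817)
  A cos θ + B sin θ = C:  0.2174·cos θ + -0.2817·sin θ = -0.1352
  θ3 = atan2(B,A) + arccos(C/0.3558) = 1.0471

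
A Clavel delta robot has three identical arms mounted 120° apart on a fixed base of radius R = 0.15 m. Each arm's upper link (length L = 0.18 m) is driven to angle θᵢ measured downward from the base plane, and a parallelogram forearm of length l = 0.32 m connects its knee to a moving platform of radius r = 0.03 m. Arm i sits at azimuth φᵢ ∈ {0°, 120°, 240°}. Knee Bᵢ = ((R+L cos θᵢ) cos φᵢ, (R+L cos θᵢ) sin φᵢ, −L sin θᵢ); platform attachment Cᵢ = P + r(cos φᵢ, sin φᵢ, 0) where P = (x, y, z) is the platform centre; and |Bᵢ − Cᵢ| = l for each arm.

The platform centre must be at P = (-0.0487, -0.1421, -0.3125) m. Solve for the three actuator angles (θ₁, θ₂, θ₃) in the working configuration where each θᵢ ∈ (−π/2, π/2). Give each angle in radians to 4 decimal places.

φ1=0.0° → target in arm frame (-0.0487, -0.1421)
  A cos θ + B sin θ = C:  0.1687·cos θ + -0.3125·sin θ = -0.2120
  θ1 = atan2(B,A) + arccos(C/0.3551) = 1.1346
arm 2 (φ=120.0°): x'=-0.0987, y'=0.1132
  e−x'=0.2187;  (l²−L²−(e−x')²−y'²−z²)/2L = -0.2453
  γ=atan2(-0.3125,0.2187)=-0.9602;  ψ=arccos(-0.6431)=2.2694;  θ2=γ+ψ≈1.3092
rotate P by −φ3: (0.1474, 0.0289, -0.3125)
  e−x'=-0.0274;  (l²−L²−(e−x')²−y'²−z²)/2L = -0.0812
  √(A²+B²)=0.3137;  θ3 = -1.6583+1.8327 ≈ 0.1744

θ₁ = 1.1346, θ₂ = 1.3092, θ₃ = 0.1744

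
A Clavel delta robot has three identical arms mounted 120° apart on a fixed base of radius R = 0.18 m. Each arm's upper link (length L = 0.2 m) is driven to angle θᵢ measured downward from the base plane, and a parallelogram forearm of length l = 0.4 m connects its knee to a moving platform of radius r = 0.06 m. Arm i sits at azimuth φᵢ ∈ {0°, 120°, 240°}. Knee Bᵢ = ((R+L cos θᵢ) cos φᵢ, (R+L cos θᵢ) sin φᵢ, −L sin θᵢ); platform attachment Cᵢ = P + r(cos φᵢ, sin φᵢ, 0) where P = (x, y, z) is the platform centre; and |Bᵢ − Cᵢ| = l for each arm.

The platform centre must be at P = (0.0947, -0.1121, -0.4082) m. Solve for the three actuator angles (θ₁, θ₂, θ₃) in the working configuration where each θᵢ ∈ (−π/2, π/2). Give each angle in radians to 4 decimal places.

φ1=0.0° → target in arm frame (0.0947, -0.1121)
  A cos θ + B sin θ = C:  0.0253·cos θ + -0.4082·sin θ = -0.1496
  √(A²+B²)=0.4090;  θ1 = -1.5089+1.9452 ≈ 0.4363
arm 2 (φ=120.0°): x'=-0.1444, y'=-0.0260
  A=0.2644, B=-0.4082, C=(l²−L²−A²−y'²−z²)/(2L)=-0.2931
  √(A²+B²)=0.4864;  θ2 = -0.9960+2.2175 ≈ 1.2215
rotate P by −φ3: (0.0497, 0.1381, -0.4082)
  A=0.0703, B=-0.4082, C=(l²−L²−A²−y'²−z²)/(2L)=-0.1766
  √(A²+B²)=0.4142;  θ3 = -1.4003+2.0112 ≈ 0.6108

θ₁ = 0.4363, θ₂ = 1.2215, θ₃ = 0.6108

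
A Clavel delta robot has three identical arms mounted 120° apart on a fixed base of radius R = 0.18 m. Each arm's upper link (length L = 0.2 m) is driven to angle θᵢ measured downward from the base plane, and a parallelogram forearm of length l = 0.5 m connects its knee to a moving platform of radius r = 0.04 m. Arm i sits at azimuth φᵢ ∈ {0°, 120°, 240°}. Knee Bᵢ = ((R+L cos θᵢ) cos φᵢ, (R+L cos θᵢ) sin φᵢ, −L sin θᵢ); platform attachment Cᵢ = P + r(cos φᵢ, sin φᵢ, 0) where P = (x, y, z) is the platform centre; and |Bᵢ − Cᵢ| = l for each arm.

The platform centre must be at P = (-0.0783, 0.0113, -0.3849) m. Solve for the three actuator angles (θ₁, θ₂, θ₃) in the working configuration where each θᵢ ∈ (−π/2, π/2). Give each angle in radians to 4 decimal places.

φ1=0.0° → target in arm frame (-0.0783, 0.0113)
  A=0.2183, B=-0.3849, C=(l²−L²−A²−y'²−z²)/(2L)=0.0352
  θ1 = atan2(B,A) + arccos(C/0.4425) = 0.4363
φ2=120.0° → target in arm frame (0.0489, 0.0622)
  e−x'=0.0911;  (l²−L²−(e−x')²−y'²−z²)/2L = 0.1242
  √(A²+B²)=0.3955;  θ2 = -1.3385+1.2513 ≈ -0.0872
φ3=240.0° → target in arm frame (0.0294, -0.0735)
  e−x'=0.1106;  (l²−L²−(e−x')²−y'²−z²)/2L = 0.1105
  √(A²+B²)=0.4005;  θ3 = -1.2909+1.2912 ≈ 0.0003

θ₁ = 0.4363, θ₂ = -0.0872, θ₃ = 0.0003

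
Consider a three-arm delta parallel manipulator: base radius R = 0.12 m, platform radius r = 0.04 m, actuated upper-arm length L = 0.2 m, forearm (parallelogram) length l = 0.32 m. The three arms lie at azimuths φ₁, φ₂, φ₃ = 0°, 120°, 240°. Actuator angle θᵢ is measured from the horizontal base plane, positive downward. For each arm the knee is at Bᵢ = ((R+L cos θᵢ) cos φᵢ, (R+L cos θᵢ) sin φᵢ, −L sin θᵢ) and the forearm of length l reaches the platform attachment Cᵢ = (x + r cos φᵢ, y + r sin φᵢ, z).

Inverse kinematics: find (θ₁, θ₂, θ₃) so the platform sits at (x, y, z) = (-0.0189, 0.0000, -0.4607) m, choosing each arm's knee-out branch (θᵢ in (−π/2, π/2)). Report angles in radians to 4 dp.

θ₁ = 1.2216, θ₂ = 1.1345, θ₃ = 1.1345

arm 1 (φ=0.0°): x'=-0.0189, y'=0.0000
  A cos θ + B sin θ = C:  0.0989·cos θ + -0.4607·sin θ = -0.3991
  γ=atan2(-0.4607,0.0989)=-1.3593;  ψ=arccos(-0.8469)=2.5810;  θ1=γ+ψ≈1.2216
φ2=120.0° → target in arm frame (0.0094, 0.0164)
  A=0.0705, B=-0.4607, C=(l²−L²−A²−y'²−z²)/(2L)=-0.3877
  γ=atan2(-0.4607,0.0705)=-1.4188;  ψ=arccos(-0.8319)=2.5533;  θ2=γ+ψ≈1.1345
rotate P by −φ3: (0.0095, -0.0164, -0.4607)
  A=0.0705, B=-0.4607, C=(l²−L²−A²−y'²−z²)/(2L)=-0.3877
  θ3 = atan2(B,A) + arccos(C/0.4661) = 1.1345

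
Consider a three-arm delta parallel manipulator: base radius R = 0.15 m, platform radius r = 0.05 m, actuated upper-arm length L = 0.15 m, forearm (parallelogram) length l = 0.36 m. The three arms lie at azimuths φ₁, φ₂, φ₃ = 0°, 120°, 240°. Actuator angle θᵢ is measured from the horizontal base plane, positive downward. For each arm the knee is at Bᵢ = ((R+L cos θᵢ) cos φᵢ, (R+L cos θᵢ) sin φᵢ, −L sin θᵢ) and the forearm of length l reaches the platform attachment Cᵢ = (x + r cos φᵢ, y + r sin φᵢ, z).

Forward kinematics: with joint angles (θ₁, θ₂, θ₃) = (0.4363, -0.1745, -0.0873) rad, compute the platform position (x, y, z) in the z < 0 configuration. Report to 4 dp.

(-0.0639, 0.0076, -0.2624)

φ1=0.0°: virtual centre (0.2359, 0.0000, -0.0634), radius l
S2 = (0.2477·cos120.0°, 0.2477·sin120.0°, 0.0260) = (-0.1239, 0.2145, 0.0260)
arm 3 at φ=240.0°: ρ3 = 0.2494;  S3 = (-0.1247, -0.2160, 0.0131)
subtract pairs → two planes through P
plane₁₂: -0.7196x+0.4291y+0.1789z = 0.0024
det = 0.6204;  x = -0.0035+0.2303z,  y = -0.0004+-0.0306z
quadratic in z: (1.0540)z²+(0.0165)z+(-0.0682)=0, √Δ=0.5366 → z ∈ {-0.2624, 0.2468}; z = -0.2624 (taking z<0)
x = -0.0639, y = 0.0076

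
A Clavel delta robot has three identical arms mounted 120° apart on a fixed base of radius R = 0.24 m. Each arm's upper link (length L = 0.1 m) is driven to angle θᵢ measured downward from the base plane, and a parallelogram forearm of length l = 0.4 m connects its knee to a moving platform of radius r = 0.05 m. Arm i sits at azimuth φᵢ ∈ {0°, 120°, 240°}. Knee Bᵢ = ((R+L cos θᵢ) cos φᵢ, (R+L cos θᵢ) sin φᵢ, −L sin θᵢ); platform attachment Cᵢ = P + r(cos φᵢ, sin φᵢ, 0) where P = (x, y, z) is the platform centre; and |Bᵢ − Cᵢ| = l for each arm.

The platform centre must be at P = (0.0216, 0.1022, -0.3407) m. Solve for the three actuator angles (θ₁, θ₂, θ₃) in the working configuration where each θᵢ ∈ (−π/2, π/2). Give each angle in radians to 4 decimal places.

φ1=0.0° → target in arm frame (0.0216, 0.1022)
  e−x'=0.1684;  (l²−L²−(e−x')²−y'²−z²)/2L = -0.0244
  √(A²+B²)=0.3800;  θ1 = -1.1117+1.6350 ≈ 0.5233
φ2=120.0° → target in arm frame (0.0777, -0.0698)
  A=0.1123, B=-0.3407, C=(l²−L²−A²−y'²−z²)/(2L)=0.0822
  √(A²+B²)=0.3587;  θ2 = -1.2524+1.3396 ≈ 0.0872
rotate P by −φ3: (-0.0993, -0.0324, -0.3407)
  A=0.2893, B=-0.3407, C=(l²−L²−A²−y'²−z²)/(2L)=-0.2541
  θ3 = atan2(B,A) + arccos(C/0.4470) = 1.3088

θ₁ = 0.5233, θ₂ = 0.0872, θ₃ = 1.3088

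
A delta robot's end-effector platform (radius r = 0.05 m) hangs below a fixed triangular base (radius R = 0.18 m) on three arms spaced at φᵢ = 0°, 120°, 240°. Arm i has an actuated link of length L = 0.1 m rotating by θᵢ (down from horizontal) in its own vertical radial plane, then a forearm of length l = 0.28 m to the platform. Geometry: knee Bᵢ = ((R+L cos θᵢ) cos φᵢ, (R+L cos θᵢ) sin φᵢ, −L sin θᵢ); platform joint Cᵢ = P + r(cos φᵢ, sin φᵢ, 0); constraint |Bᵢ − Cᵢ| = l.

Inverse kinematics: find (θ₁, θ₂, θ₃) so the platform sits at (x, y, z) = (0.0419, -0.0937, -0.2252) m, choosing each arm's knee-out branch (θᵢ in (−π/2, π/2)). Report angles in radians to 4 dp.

arm 1 (φ=0.0°): x'=0.0419, y'=-0.0937
  A cos θ + B sin θ = C:  0.0881·cos θ + -0.2252·sin θ = 0.0057
  θ1 = atan2(B,A) + arccos(C/0.2418) = 0.3493
φ2=120.0° → target in arm frame (-0.1021, 0.0106)
  A cos θ + B sin θ = C:  0.2321·cos θ + -0.2252·sin θ = -0.1815
  √(A²+B²)=0.3234;  θ2 = -0.7703+2.1666 ≈ 1.3963
rotate P by −φ3: (0.0602, 0.0831, -0.2252)
  A cos θ + B sin θ = C:  0.0698·cos θ + -0.2252·sin θ = 0.0295
  θ3 = atan2(B,A) + arccos(C/0.2358) = 0.1751

θ₁ = 0.3493, θ₂ = 1.3963, θ₃ = 0.1751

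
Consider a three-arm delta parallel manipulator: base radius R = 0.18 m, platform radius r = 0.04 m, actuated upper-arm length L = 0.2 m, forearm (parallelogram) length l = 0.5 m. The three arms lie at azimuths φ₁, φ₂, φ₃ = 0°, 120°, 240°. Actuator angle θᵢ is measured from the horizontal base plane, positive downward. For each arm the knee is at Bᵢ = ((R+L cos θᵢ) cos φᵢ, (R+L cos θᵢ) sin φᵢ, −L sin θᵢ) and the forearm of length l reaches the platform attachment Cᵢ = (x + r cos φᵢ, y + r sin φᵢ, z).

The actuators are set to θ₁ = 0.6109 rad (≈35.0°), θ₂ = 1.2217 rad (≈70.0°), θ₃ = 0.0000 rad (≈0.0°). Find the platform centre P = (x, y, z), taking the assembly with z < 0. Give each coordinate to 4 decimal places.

(0.0166, -0.2224, -0.4583)

arm 1 at φ=0.0°: ρ1 = 0.3038;  centre 1 = (0.3038, 0.0000, -0.1147)
φ2=120.0°: virtual centre (-0.1042, 0.1805, -0.1879), radius l
arm 3 at φ=240.0°: ρ3 = 0.3400;  centre 3 = (-0.1700, -0.2944, 0.0000)
subtract pairs → two planes through P
linear system: -0.8161x+0.3610y = -0.0267−-0.1464z; -0.9477x+-0.5889y = 0.0101−0.2294z
Cramer: x(z) = 0.0147-0.0041z;  y(z) = -0.0408+0.3963z
into |P−centre ₁|² = l²: 1.1571z² + 0.1995z + -0.1516 = 0;  Δ = 0.7413;  z = -0.4583 or 0.2859 → z<0 root = -0.4583
x = 0.0166, y = -0.2224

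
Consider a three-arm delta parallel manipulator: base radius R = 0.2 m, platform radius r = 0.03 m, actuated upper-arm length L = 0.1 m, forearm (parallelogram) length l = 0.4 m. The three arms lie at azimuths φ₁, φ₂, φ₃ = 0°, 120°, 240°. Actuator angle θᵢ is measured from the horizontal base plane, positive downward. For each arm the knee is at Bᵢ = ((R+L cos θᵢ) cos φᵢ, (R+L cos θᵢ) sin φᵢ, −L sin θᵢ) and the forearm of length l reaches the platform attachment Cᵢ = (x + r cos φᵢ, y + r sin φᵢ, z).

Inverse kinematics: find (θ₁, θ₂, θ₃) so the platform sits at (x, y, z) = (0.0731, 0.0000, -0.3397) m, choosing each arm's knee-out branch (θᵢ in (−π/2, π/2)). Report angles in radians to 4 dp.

θ₁ = -0.0871, θ₂ = 0.6987, θ₃ = 0.6987

φ1=0.0° → target in arm frame (0.0731, 0.0000)
  A cos θ + B sin θ = C:  0.0969·cos θ + -0.3397·sin θ = 0.1261
  √(A²+B²)=0.3533;  θ1 = -1.2929+1.2059 ≈ -0.0871
arm 2 (φ=120.0°): x'=-0.0365, y'=-0.0633
  e−x'=0.2066;  (l²−L²−(e−x')²−y'²−z²)/2L = -0.0603
  γ=atan2(-0.3397,0.2066)=-1.0245;  ψ=arccos(-0.1518)=1.7231;  θ2=γ+ψ≈0.6987
φ3=240.0° → target in arm frame (-0.0366, 0.0633)
  e−x'=0.2066;  (l²−L²−(e−x')²−y'²−z²)/2L = -0.0603
  θ3 = atan2(B,A) + arccos(C/0.3976) = 0.6987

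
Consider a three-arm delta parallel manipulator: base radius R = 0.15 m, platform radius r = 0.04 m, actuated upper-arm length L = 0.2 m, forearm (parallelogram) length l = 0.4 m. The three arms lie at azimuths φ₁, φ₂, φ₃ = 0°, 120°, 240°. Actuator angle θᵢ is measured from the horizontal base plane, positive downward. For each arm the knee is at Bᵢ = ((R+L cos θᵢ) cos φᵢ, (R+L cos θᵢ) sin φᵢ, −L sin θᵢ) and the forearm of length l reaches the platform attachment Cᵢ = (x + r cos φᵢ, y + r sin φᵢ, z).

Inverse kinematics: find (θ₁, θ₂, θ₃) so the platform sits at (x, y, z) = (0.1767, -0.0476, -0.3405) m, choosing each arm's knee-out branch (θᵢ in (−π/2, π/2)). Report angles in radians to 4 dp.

θ₁ = -0.1743, θ₂ = 1.0472, θ₃ = 0.7856

arm 1 (φ=0.0°): x'=0.1767, y'=-0.0476
  e−x'=-0.0667;  (l²−L²−(e−x')²−y'²−z²)/2L = -0.0066
  √(A²+B²)=0.3470;  θ1 = -1.7642+1.5899 ≈ -0.1743
rotate P by −φ2: (-0.1296, -0.1292, -0.3405)
  e−x'=0.2396;  (l²−L²−(e−x')²−y'²−z²)/2L = -0.1751
  γ=atan2(-0.3405,0.2396)=-0.9577;  ψ=arccos(-0.4205)=2.0048;  θ2=γ+ψ≈1.0472
φ3=240.0° → target in arm frame (-0.0471, 0.1768)
  A=0.1571, B=-0.3405, C=(l²−L²−A²−y'²−z²)/(2L)=-0.1297
  γ=atan2(-0.3405,0.1571)=-1.1385;  ψ=arccos(-0.3460)=1.9241;  θ3=γ+ψ≈0.7856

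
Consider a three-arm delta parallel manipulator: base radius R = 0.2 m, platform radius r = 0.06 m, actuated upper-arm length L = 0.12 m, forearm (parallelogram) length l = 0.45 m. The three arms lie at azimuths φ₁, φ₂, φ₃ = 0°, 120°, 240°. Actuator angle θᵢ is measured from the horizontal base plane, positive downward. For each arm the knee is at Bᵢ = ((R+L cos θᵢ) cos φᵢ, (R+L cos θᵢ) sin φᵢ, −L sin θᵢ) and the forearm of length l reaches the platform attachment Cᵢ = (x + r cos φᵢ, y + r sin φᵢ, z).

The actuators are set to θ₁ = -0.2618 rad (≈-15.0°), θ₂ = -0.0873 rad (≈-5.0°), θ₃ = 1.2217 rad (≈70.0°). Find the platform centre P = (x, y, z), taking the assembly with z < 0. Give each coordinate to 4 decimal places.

(0.1101, 0.1578, -0.3643)

centre 1 = (0.2559·cos0.0°, 0.2559·sin0.0°, 0.0311) = (0.2559, 0.0000, 0.0311)
arm 2 at φ=120.0°: e+L cos θ2 = 0.2595;  centre 2 = (-0.1298, 0.2248, 0.0105)
φ3=240.0°: virtual centre (-0.0905, -0.1568, -0.1128), radius l
eliminate P² terms by subtracting sphere 1 from 2 and 3
plane₁₂: -0.7714x+0.4495y+-0.0412z = 0.0010
Cramer: x(z) = 0.0165-0.2570z;  y(z) = 0.0305-0.3494z
sphere 1 gives Az²+Bz+C=0 with A=1.1881, B=0.0397, C=-0.1433;  B²−4AC=0.6824;  roots -0.3643, 0.3310;  negative root z = -0.3643
x = 0.1101, y = 0.1578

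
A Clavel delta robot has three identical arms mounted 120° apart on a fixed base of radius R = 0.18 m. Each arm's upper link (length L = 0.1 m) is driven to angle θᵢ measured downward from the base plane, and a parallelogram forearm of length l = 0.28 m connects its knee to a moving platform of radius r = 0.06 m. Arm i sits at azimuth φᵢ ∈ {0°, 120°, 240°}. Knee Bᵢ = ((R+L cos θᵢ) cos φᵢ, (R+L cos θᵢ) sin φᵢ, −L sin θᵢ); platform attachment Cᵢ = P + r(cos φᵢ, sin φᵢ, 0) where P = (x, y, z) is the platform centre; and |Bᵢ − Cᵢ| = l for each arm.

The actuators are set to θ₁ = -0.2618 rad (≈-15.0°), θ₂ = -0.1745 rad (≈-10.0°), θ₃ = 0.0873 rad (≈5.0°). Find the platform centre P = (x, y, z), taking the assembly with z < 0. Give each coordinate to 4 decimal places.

(0.0098, 0.0108, -0.1626)

centre 1 = (0.2166·cos0.0°, 0.2166·sin0.0°, 0.0259) = (0.2166, 0.0000, 0.0259)
φ2=120.0°: virtual centre (-0.1092, 0.1892, 0.0174), radius l
arm 3 at φ=240.0°: ρ3 = 0.2196;  centre 3 = (-0.1098, -0.1902, -0.0087)
|centre ₂|²−|centre ₁|² = 0.0005;  |centre ₃|²−|centre ₁|² = 0.0007
plane₁₂: -0.6517x+0.3784y+-0.0170z = 0.0005
det = 0.4949;  x = -0.0009+-0.0660z,  y = -0.0004+-0.0686z
quadratic in z: (1.0091)z²+(-0.0230)z+(-0.0304)=0, √Δ=0.3512 → z ∈ {-0.1626, 0.1854}; z = -0.1626 (taking z<0)
x = 0.0098, y = 0.0108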